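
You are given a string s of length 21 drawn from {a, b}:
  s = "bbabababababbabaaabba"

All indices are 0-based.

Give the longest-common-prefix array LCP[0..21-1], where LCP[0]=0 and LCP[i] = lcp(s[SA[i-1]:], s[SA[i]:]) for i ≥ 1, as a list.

rank | idx | suffix
   0 |  20 | a
   1 |  15 | aaabba
   2 |  16 | aabba
   3 |  13 | abaaabba
   4 |   2 | abababababbabaaabba
   5 |   4 | ababababbabaaabba
   6 |   6 | abababbabaaabba
   7 |   8 | ababbabaaabba
   8 |  17 | abba
   9 |  10 | abbabaaabba
  10 |  19 | ba
  11 |  14 | baaabba
  12 |  12 | babaaabba
  13 |   1 | babababababbabaaabba
  14 |   3 | bababababbabaaabba
  15 |   5 | babababbabaaabba
  16 |   7 | bababbabaaabba
  17 |   9 | babbabaaabba
  18 |  18 | bba
  19 |  11 | bbabaaabba
  20 |   0 | bbabababababbabaaabba

SA = [20, 15, 16, 13, 2, 4, 6, 8, 17, 10, 19, 14, 12, 1, 3, 5, 7, 9, 18, 11, 0]
i: (SA[i-1],SA[i]) lcp shared
  1: (20,15) 1 'a'
  2: (15,16) 2 'aa'
  3: (16,13) 1 'a'
  4: (13,2) 3 'aba'
  5: (2,4) 8 'abababab'
  6: (4,6) 6 'ababab'
  7: (6,8) 4 'abab'
  8: (8,17) 2 'ab'
  9: (17,10) 4 'abba'
  10: (10,19) 0 ''
  11: (19,14) 2 'ba'
  12: (14,12) 2 'ba'
  13: (12,1) 4 'baba'
  14: (1,3) 9 'babababab'
  15: (3,5) 7 'bababab'
  16: (5,7) 5 'babab'
  17: (7,9) 3 'bab'
  18: (9,18) 1 'b'
  19: (18,11) 3 'bba'
  20: (11,0) 5 'bbaba'

[0, 1, 2, 1, 3, 8, 6, 4, 2, 4, 0, 2, 2, 4, 9, 7, 5, 3, 1, 3, 5]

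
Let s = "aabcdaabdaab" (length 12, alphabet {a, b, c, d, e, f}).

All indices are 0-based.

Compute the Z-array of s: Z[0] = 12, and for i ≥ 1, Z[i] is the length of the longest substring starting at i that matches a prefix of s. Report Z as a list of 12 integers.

Z[0]=12
i=1: outside box; Z[1]=1 extend→box=[1,2)
i=2: outside box; Z[2]=0
i=3: outside box; Z[3]=0
i=4: outside box; Z[4]=0
i=5: outside box; Z[5]=3 extend→box=[5,8)
i=6: min(r-i=2, Z[1]=1)=1; Z[6]=1
i=7: min(r-i=1, Z[2]=0)=0; Z[7]=0
i=8: outside box; Z[8]=0
i=9: outside box; Z[9]=3 extend→box=[9,12)
i=10: min(r-i=2, Z[1]=1)=1; Z[10]=1
i=11: min(r-i=1, Z[2]=0)=0; Z[11]=0

[12, 1, 0, 0, 0, 3, 1, 0, 0, 3, 1, 0]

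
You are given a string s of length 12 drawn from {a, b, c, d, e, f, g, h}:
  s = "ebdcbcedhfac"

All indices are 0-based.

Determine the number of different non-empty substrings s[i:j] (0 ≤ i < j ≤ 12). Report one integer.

sorted suffixes:
  #0 SA[0]=10  'ac'
  #1 SA[1]=4  'bcedhfac'
  #2 SA[2]=1  'bdcbcedhfac'
  #3 SA[3]=11  'c'
  #4 SA[4]=3  'cbcedhfac'
  #5 SA[5]=5  'cedhfac'
  #6 SA[6]=2  'dcbcedhfac'
  #7 SA[7]=7  'dhfac'
  #8 SA[8]=0  'ebdcbcedhfac'
  #9 SA[9]=6  'edhfac'
  #10 SA[10]=9  'fac'
  #11 SA[11]=8  'hfac'

SA = [10, 4, 1, 11, 3, 5, 2, 7, 0, 6, 9, 8]
i: (SA[i-1],SA[i]) lcp shared
  1: (10,4) 0 ''
  2: (4,1) 1 'b'
  3: (1,11) 0 ''
  4: (11,3) 1 'c'
  5: (3,5) 1 'c'
  6: (5,2) 0 ''
  7: (2,7) 1 'd'
  8: (7,0) 0 ''
  9: (0,6) 1 'e'
  10: (6,9) 0 ''
  11: (9,8) 0 ''

n(n+1)/2 = 12·13/2 = 78
Σ LCP = 0 + 0 + 1 + 0 + 1 + 1 + 0 + 1 + 0 + 1 + 0 + 0 = 5
distinct = 78 − 5 = 73

73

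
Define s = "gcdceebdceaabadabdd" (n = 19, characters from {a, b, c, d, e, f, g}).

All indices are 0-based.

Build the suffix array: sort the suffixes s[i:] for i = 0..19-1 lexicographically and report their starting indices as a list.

sorted suffixes:
  #0 SA[0]=10  'aabadabdd'
  #1 SA[1]=11  'abadabdd'
  #2 SA[2]=15  'abdd'
  #3 SA[3]=13  'adabdd'
  #4 SA[4]=12  'badabdd'
  #5 SA[5]=6  'bdceaabadabdd'
  #6 SA[6]=16  'bdd'
  #7 SA[7]=1  'cdceebdceaabadabdd'
  #8 SA[8]=8  'ceaabadabdd'
  #9 SA[9]=3  'ceebdceaabadabdd'
  #10 SA[10]=18  'd'
  #11 SA[11]=14  'dabdd'
  #12 SA[12]=7  'dceaabadabdd'
  #13 SA[13]=2  'dceebdceaabadabdd'
  #14 SA[14]=17  'dd'
  #15 SA[15]=9  'eaabadabdd'
  #16 SA[16]=5  'ebdceaabadabdd'
  #17 SA[17]=4  'eebdceaabadabdd'
  #18 SA[18]=0  'gcdceebdceaabadabdd'

[10, 11, 15, 13, 12, 6, 16, 1, 8, 3, 18, 14, 7, 2, 17, 9, 5, 4, 0]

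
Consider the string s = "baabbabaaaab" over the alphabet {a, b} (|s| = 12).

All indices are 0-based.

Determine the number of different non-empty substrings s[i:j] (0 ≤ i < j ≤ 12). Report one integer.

58

rank→(start, suffix):
  0 → (7, 'aaaab')
  1 → (8, 'aaab')
  2 → (9, 'aab')
  3 → (1, 'aabbabaaaab')
  4 → (10, 'ab')
  5 → (5, 'abaaaab')
  6 → (2, 'abbabaaaab')
  7 → (11, 'b')
  8 → (6, 'baaaab')
  9 → (0, 'baabbabaaaab')
  10 → (4, 'babaaaab')
  11 → (3, 'bbabaaaab')

SA = [7, 8, 9, 1, 10, 5, 2, 11, 6, 0, 4, 3]
[i] adj suffixes → lcp
  [1] 7/8 → 3 ('aaa')
  [2] 8/9 → 2 ('aa')
  [3] 9/1 → 3 ('aab')
  [4] 1/10 → 1 ('a')
  [5] 10/5 → 2 ('ab')
  [6] 5/2 → 2 ('ab')
  [7] 2/11 → 0 ('')
  [8] 11/6 → 1 ('b')
  [9] 6/0 → 3 ('baa')
  [10] 0/4 → 2 ('ba')
  [11] 4/3 → 1 ('b')

n(n+1)/2 = 12·13/2 = 78
Σ LCP = 0 + 3 + 2 + 3 + 1 + 2 + 2 + 0 + 1 + 3 + 2 + 1 = 20
distinct = 78 − 20 = 58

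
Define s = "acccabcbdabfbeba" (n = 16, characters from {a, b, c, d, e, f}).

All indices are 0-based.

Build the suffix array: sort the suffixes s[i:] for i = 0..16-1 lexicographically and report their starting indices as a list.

[15, 4, 9, 0, 14, 5, 7, 12, 10, 3, 6, 2, 1, 8, 13, 11]

rank→(start, suffix):
  0 → (15, 'a')
  1 → (4, 'abcbdabfbeba')
  2 → (9, 'abfbeba')
  3 → (0, 'acccabcbdabfbeba')
  4 → (14, 'ba')
  5 → (5, 'bcbdabfbeba')
  6 → (7, 'bdabfbeba')
  7 → (12, 'beba')
  8 → (10, 'bfbeba')
  9 → (3, 'cabcbdabfbeba')
  10 → (6, 'cbdabfbeba')
  11 → (2, 'ccabcbdabfbeba')
  12 → (1, 'cccabcbdabfbeba')
  13 → (8, 'dabfbeba')
  14 → (13, 'eba')
  15 → (11, 'fbeba')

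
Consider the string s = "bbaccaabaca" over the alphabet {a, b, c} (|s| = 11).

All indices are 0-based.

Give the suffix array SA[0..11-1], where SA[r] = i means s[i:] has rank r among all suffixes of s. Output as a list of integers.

[10, 5, 6, 8, 2, 7, 1, 0, 9, 4, 3]

rank | idx | suffix
   0 |  10 | a
   1 |   5 | aabaca
   2 |   6 | abaca
   3 |   8 | aca
   4 |   2 | accaabaca
   5 |   7 | baca
   6 |   1 | baccaabaca
   7 |   0 | bbaccaabaca
   8 |   9 | ca
   9 |   4 | caabaca
  10 |   3 | ccaabaca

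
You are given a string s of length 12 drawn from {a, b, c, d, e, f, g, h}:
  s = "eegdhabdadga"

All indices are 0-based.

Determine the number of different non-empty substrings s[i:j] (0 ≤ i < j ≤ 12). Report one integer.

rank→(start, suffix):
  0 → (11, 'a')
  1 → (5, 'abdadga')
  2 → (8, 'adga')
  3 → (6, 'bdadga')
  4 → (7, 'dadga')
  5 → (9, 'dga')
  6 → (3, 'dhabdadga')
  7 → (0, 'eegdhabdadga')
  8 → (1, 'egdhabdadga')
  9 → (10, 'ga')
  10 → (2, 'gdhabdadga')
  11 → (4, 'habdadga')

SA = [11, 5, 8, 6, 7, 9, 3, 0, 1, 10, 2, 4]
rank  pair      lcp
   1  s[11:],s[5:]  1  'a'
   2  s[5:],s[8:]  1  'a'
   3  s[8:],s[6:]  0  ''
   4  s[6:],s[7:]  0  ''
   5  s[7:],s[9:]  1  'd'
   6  s[9:],s[3:]  1  'd'
   7  s[3:],s[0:]  0  ''
   8  s[0:],s[1:]  1  'e'
   9  s[1:],s[10:]  0  ''
  10  s[10:],s[2:]  1  'g'
  11  s[2:],s[4:]  0  ''

n(n+1)/2 = 12·13/2 = 78
Σ LCP = 0 + 1 + 1 + 0 + 0 + 1 + 1 + 0 + 1 + 0 + 1 + 0 = 6
distinct = 78 − 6 = 72

72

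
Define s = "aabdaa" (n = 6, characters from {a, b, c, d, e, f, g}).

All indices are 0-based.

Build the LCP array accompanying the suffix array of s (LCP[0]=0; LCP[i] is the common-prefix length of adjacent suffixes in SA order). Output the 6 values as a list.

[0, 1, 2, 1, 0, 0]

sorted suffixes:
  #0 SA[0]=5  'a'
  #1 SA[1]=4  'aa'
  #2 SA[2]=0  'aabdaa'
  #3 SA[3]=1  'abdaa'
  #4 SA[4]=2  'bdaa'
  #5 SA[5]=3  'daa'

SA = [5, 4, 0, 1, 2, 3]
[i] adj suffixes → lcp
  [1] 5/4 → 1 ('a')
  [2] 4/0 → 2 ('aa')
  [3] 0/1 → 1 ('a')
  [4] 1/2 → 0 ('')
  [5] 2/3 → 0 ('')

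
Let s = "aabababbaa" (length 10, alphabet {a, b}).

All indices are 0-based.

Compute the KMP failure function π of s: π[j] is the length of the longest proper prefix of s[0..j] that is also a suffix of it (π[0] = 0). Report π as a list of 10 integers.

π[0] = 0
j=1 s[j]='a': π[1]=1 (border 'a')
j=2 s[j]='b': k: 1→0; π[2]=0 (border '')
j=3 s[j]='a': π[3]=1 (border 'a')
j=4 s[j]='b': k: 1→0; π[4]=0 (border '')
j=5 s[j]='a': π[5]=1 (border 'a')
j=6 s[j]='b': k: 1→0; π[6]=0 (border '')
j=7 s[j]='b': π[7]=0 (border '')
j=8 s[j]='a': π[8]=1 (border 'a')
j=9 s[j]='a': π[9]=2 (border 'aa')

[0, 1, 0, 1, 0, 1, 0, 0, 1, 2]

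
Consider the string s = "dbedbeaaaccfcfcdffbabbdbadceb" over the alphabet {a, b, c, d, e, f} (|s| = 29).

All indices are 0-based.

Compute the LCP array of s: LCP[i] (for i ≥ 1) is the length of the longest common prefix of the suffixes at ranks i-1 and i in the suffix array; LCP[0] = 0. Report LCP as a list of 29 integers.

sorted suffixes:
  #0 SA[0]=6  'aaaccfcfcdffbabbdbadceb'
  #1 SA[1]=7  'aaccfcfcdffbabbdbadceb'
  #2 SA[2]=19  'abbdbadceb'
  #3 SA[3]=8  'accfcfcdffbabbdbadceb'
  #4 SA[4]=24  'adceb'
  #5 SA[5]=28  'b'
  #6 SA[6]=18  'babbdbadceb'
  #7 SA[7]=23  'badceb'
  #8 SA[8]=20  'bbdbadceb'
  #9 SA[9]=21  'bdbadceb'
  #10 SA[10]=4  'beaaaccfcfcdffbabbdbadceb'
  #11 SA[11]=1  'bedbeaaaccfcfcdffbabbdbadceb'
  #12 SA[12]=9  'ccfcfcdffbabbdbadceb'
  #13 SA[13]=14  'cdffbabbdbadceb'
  #14 SA[14]=26  'ceb'
  #15 SA[15]=12  'cfcdffbabbdbadceb'
  #16 SA[16]=10  'cfcfcdffbabbdbadceb'
  #17 SA[17]=22  'dbadceb'
  #18 SA[18]=3  'dbeaaaccfcfcdffbabbdbadceb'
  #19 SA[19]=0  'dbedbeaaaccfcfcdffbabbdbadceb'
  #20 SA[20]=25  'dceb'
  #21 SA[21]=15  'dffbabbdbadceb'
  #22 SA[22]=5  'eaaaccfcfcdffbabbdbadceb'
  #23 SA[23]=27  'eb'
  #24 SA[24]=2  'edbeaaaccfcfcdffbabbdbadceb'
  #25 SA[25]=17  'fbabbdbadceb'
  #26 SA[26]=13  'fcdffbabbdbadceb'
  #27 SA[27]=11  'fcfcdffbabbdbadceb'
  #28 SA[28]=16  'ffbabbdbadceb'

SA = [6, 7, 19, 8, 24, 28, 18, 23, 20, 21, 4, 1, 9, 14, 26, 12, 10, 22, 3, 0, 25, 15, 5, 27, 2, 17, 13, 11, 16]
i: (SA[i-1],SA[i]) lcp shared
  1: (6,7) 2 'aa'
  2: (7,19) 1 'a'
  3: (19,8) 1 'a'
  4: (8,24) 1 'a'
  5: (24,28) 0 ''
  6: (28,18) 1 'b'
  7: (18,23) 2 'ba'
  8: (23,20) 1 'b'
  9: (20,21) 1 'b'
  10: (21,4) 1 'b'
  11: (4,1) 2 'be'
  12: (1,9) 0 ''
  13: (9,14) 1 'c'
  14: (14,26) 1 'c'
  15: (26,12) 1 'c'
  16: (12,10) 3 'cfc'
  17: (10,22) 0 ''
  18: (22,3) 2 'db'
  19: (3,0) 3 'dbe'
  20: (0,25) 1 'd'
  21: (25,15) 1 'd'
  22: (15,5) 0 ''
  23: (5,27) 1 'e'
  24: (27,2) 1 'e'
  25: (2,17) 0 ''
  26: (17,13) 1 'f'
  27: (13,11) 2 'fc'
  28: (11,16) 1 'f'

[0, 2, 1, 1, 1, 0, 1, 2, 1, 1, 1, 2, 0, 1, 1, 1, 3, 0, 2, 3, 1, 1, 0, 1, 1, 0, 1, 2, 1]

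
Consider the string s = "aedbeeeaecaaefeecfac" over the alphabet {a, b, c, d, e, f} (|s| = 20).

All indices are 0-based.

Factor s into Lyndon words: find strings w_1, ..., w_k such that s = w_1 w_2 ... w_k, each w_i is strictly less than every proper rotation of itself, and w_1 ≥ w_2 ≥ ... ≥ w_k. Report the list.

emit factor 1: 'aedbeee' (i=0, period=7)
emit factor 2: 'aec' (i=7, period=3)
emit factor 3: 'aaefeecfac' (i=10, period=10)

["aedbeee", "aec", "aaefeecfac"]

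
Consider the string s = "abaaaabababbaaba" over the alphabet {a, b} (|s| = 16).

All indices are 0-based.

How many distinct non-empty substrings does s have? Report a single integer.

102

rank→(start, suffix):
  0 → (15, 'a')
  1 → (2, 'aaaabababbaaba')
  2 → (3, 'aaabababbaaba')
  3 → (12, 'aaba')
  4 → (4, 'aabababbaaba')
  5 → (13, 'aba')
  6 → (0, 'abaaaabababbaaba')
  7 → (5, 'abababbaaba')
  8 → (7, 'ababbaaba')
  9 → (9, 'abbaaba')
  10 → (14, 'ba')
  11 → (1, 'baaaabababbaaba')
  12 → (11, 'baaba')
  13 → (6, 'bababbaaba')
  14 → (8, 'babbaaba')
  15 → (10, 'bbaaba')

SA = [15, 2, 3, 12, 4, 13, 0, 5, 7, 9, 14, 1, 11, 6, 8, 10]
i: (SA[i-1],SA[i]) lcp shared
  1: (15,2) 1 'a'
  2: (2,3) 3 'aaa'
  3: (3,12) 2 'aa'
  4: (12,4) 4 'aaba'
  5: (4,13) 1 'a'
  6: (13,0) 3 'aba'
  7: (0,5) 3 'aba'
  8: (5,7) 4 'abab'
  9: (7,9) 2 'ab'
  10: (9,14) 0 ''
  11: (14,1) 2 'ba'
  12: (1,11) 3 'baa'
  13: (11,6) 2 'ba'
  14: (6,8) 3 'bab'
  15: (8,10) 1 'b'

n(n+1)/2 = 16·17/2 = 136
Σ LCP = 0 + 1 + 3 + 2 + 4 + 1 + 3 + 3 + 4 + 2 + 0 + 2 + 3 + 2 + 3 + 1 = 34
distinct = 136 − 34 = 102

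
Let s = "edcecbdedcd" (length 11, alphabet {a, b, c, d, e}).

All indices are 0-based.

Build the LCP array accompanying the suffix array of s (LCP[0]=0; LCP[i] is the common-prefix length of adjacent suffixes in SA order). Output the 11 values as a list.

[0, 0, 1, 1, 0, 1, 2, 1, 0, 1, 3]

rank→(start, suffix):
  0 → (5, 'bdedcd')
  1 → (4, 'cbdedcd')
  2 → (9, 'cd')
  3 → (2, 'cecbdedcd')
  4 → (10, 'd')
  5 → (8, 'dcd')
  6 → (1, 'dcecbdedcd')
  7 → (6, 'dedcd')
  8 → (3, 'ecbdedcd')
  9 → (7, 'edcd')
  10 → (0, 'edcecbdedcd')

SA = [5, 4, 9, 2, 10, 8, 1, 6, 3, 7, 0]
rank  pair      lcp
   1  s[5:],s[4:]  0  ''
   2  s[4:],s[9:]  1  'c'
   3  s[9:],s[2:]  1  'c'
   4  s[2:],s[10:]  0  ''
   5  s[10:],s[8:]  1  'd'
   6  s[8:],s[1:]  2  'dc'
   7  s[1:],s[6:]  1  'd'
   8  s[6:],s[3:]  0  ''
   9  s[3:],s[7:]  1  'e'
  10  s[7:],s[0:]  3  'edc'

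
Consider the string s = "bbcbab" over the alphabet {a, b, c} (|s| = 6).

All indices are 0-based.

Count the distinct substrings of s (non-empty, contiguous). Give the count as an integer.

sorted suffixes:
  #0 SA[0]=4  'ab'
  #1 SA[1]=5  'b'
  #2 SA[2]=3  'bab'
  #3 SA[3]=0  'bbcbab'
  #4 SA[4]=1  'bcbab'
  #5 SA[5]=2  'cbab'

SA = [4, 5, 3, 0, 1, 2]
i: (SA[i-1],SA[i]) lcp shared
  1: (4,5) 0 ''
  2: (5,3) 1 'b'
  3: (3,0) 1 'b'
  4: (0,1) 1 'b'
  5: (1,2) 0 ''

n(n+1)/2 = 6·7/2 = 21
Σ LCP = 0 + 0 + 1 + 1 + 1 + 0 = 3
distinct = 21 − 3 = 18

18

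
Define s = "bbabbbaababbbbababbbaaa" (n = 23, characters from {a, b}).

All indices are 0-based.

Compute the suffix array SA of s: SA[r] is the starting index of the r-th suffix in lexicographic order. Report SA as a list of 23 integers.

sorted suffixes:
  #0 SA[0]=22  'a'
  #1 SA[1]=21  'aa'
  #2 SA[2]=20  'aaa'
  #3 SA[3]=6  'aababbbbababbbaaa'
  #4 SA[4]=14  'ababbbaaa'
  #5 SA[5]=7  'ababbbbababbbaaa'
  #6 SA[6]=16  'abbbaaa'
  #7 SA[7]=2  'abbbaababbbbababbbaaa'
  #8 SA[8]=9  'abbbbababbbaaa'
  #9 SA[9]=19  'baaa'
  #10 SA[10]=5  'baababbbbababbbaaa'
  #11 SA[11]=13  'bababbbaaa'
  #12 SA[12]=15  'babbbaaa'
  #13 SA[13]=1  'babbbaababbbbababbbaaa'
  #14 SA[14]=8  'babbbbababbbaaa'
  #15 SA[15]=18  'bbaaa'
  #16 SA[16]=4  'bbaababbbbababbbaaa'
  #17 SA[17]=12  'bbababbbaaa'
  #18 SA[18]=0  'bbabbbaababbbbababbbaaa'
  #19 SA[19]=17  'bbbaaa'
  #20 SA[20]=3  'bbbaababbbbababbbaaa'
  #21 SA[21]=11  'bbbababbbaaa'
  #22 SA[22]=10  'bbbbababbbaaa'

[22, 21, 20, 6, 14, 7, 16, 2, 9, 19, 5, 13, 15, 1, 8, 18, 4, 12, 0, 17, 3, 11, 10]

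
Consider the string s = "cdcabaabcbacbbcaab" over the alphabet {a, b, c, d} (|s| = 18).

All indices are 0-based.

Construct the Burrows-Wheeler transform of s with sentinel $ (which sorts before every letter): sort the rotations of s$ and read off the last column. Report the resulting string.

bcbacabaaccbabdba$c

rank  rotation             last
    0  $cdcabaabcbacbbcaab  b
    1  aab$cdcabaabcbacbbc  c
    2  aabcbacbbcaab$cdcab  b
    3  ab$cdcabaabcbacbbca  a
    4  abaabcbacbbcaab$cdc  c
    5  abcbacbbcaab$cdcaba  a
    6  acbbcaab$cdcabaabcb  b
    7  b$cdcabaabcbacbbcaa  a
    8  baabcbacbbcaab$cdca  a
    9  bacbbcaab$cdcabaabc  c
   10  bbcaab$cdcabaabcbac  c
   11  bcaab$cdcabaabcbacb  b
   12  bcbacbbcaab$cdcabaa  a
   13  caab$cdcabaabcbacbb  b
   14  cabaabcbacbbcaab$cd  d
   15  cbacbbcaab$cdcabaab  b
   16  cbbcaab$cdcabaabcba  a
   17  cdcabaabcbacbbcaab$  $
   18  dcabaabcbacbbcaab$c  c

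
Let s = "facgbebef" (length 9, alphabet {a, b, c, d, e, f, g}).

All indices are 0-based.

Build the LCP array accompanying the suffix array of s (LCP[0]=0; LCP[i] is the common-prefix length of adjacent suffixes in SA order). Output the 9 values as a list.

rank | idx | suffix
   0 |   1 | acgbebef
   1 |   4 | bebef
   2 |   6 | bef
   3 |   2 | cgbebef
   4 |   5 | ebef
   5 |   7 | ef
   6 |   8 | f
   7 |   0 | facgbebef
   8 |   3 | gbebef

SA = [1, 4, 6, 2, 5, 7, 8, 0, 3]
rank  pair      lcp
   1  s[1:],s[4:]  0  ''
   2  s[4:],s[6:]  2  'be'
   3  s[6:],s[2:]  0  ''
   4  s[2:],s[5:]  0  ''
   5  s[5:],s[7:]  1  'e'
   6  s[7:],s[8:]  0  ''
   7  s[8:],s[0:]  1  'f'
   8  s[0:],s[3:]  0  ''

[0, 0, 2, 0, 0, 1, 0, 1, 0]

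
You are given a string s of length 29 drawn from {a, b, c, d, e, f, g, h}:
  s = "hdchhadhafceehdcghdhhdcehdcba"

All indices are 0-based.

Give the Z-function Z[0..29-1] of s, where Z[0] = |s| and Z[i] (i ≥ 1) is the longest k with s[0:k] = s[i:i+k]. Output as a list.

[29, 0, 0, 1, 1, 0, 0, 1, 0, 0, 0, 0, 0, 3, 0, 0, 0, 2, 0, 1, 3, 0, 0, 0, 3, 0, 0, 0, 0]

Z[0]=29
i=1: outside box; Z[1]=0
i=2: outside box; Z[2]=0
i=3: outside box; Z[3]=1 grow→box=[3,4)
i=4: outside box; Z[4]=1 grow→box=[4,5)
i=5: outside box; Z[5]=0
i=6: outside box; Z[6]=0
i=7: outside box; Z[7]=1 grow→box=[7,8)
i=8: outside box; Z[8]=0
i=9: outside box; Z[9]=0
i=10: outside box; Z[10]=0
i=11: outside box; Z[11]=0
i=12: outside box; Z[12]=0
i=13: outside box; Z[13]=3 grow→box=[13,16)
i=14: min(r-i=2, Z[1]=0)=0; Z[14]=0
i=15: min(r-i=1, Z[2]=0)=0; Z[15]=0
i=16: outside box; Z[16]=0
i=17: outside box; Z[17]=2 grow→box=[17,19)
i=18: min(r-i=1, Z[1]=0)=0; Z[18]=0
i=19: outside box; Z[19]=1 grow→box=[19,20)
i=20: outside box; Z[20]=3 grow→box=[20,23)
i=21: min(r-i=2, Z[1]=0)=0; Z[21]=0
i=22: min(r-i=1, Z[2]=0)=0; Z[22]=0
i=23: outside box; Z[23]=0
i=24: outside box; Z[24]=3 grow→box=[24,27)
i=25: min(r-i=2, Z[1]=0)=0; Z[25]=0
i=26: min(r-i=1, Z[2]=0)=0; Z[26]=0
i=27: outside box; Z[27]=0
i=28: outside box; Z[28]=0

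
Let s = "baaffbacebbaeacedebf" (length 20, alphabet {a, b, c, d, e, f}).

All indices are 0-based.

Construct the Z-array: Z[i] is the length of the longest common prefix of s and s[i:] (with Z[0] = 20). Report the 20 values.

Z[0]=20
i=1: fresh scan; Z[1]=0
i=2: fresh scan; Z[2]=0
i=3: fresh scan; Z[3]=0
i=4: fresh scan; Z[4]=0
i=5: fresh scan; Z[5]=2 extend→box=[5,7)
i=6: min(r-i=1, Z[1]=0)=0; Z[6]=0
i=7: fresh scan; Z[7]=0
i=8: fresh scan; Z[8]=0
i=9: fresh scan; Z[9]=1 extend→box=[9,10)
i=10: fresh scan; Z[10]=2 extend→box=[10,12)
i=11: min(r-i=1, Z[1]=0)=0; Z[11]=0
i=12: fresh scan; Z[12]=0
i=13: fresh scan; Z[13]=0
i=14: fresh scan; Z[14]=0
i=15: fresh scan; Z[15]=0
i=16: fresh scan; Z[16]=0
i=17: fresh scan; Z[17]=0
i=18: fresh scan; Z[18]=1 extend→box=[18,19)
i=19: fresh scan; Z[19]=0

[20, 0, 0, 0, 0, 2, 0, 0, 0, 1, 2, 0, 0, 0, 0, 0, 0, 0, 1, 0]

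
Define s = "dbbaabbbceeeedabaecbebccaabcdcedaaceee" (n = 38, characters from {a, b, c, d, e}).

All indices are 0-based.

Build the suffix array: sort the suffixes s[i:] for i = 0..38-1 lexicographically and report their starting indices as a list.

sorted suffixes:
  #0 SA[0]=3  'aabbbceeeedabaecbebccaabcdcedaaceee'
  #1 SA[1]=24  'aabcdcedaaceee'
  #2 SA[2]=32  'aaceee'
  #3 SA[3]=14  'abaecbebccaabcdcedaaceee'
  #4 SA[4]=4  'abbbceeeedabaecbebccaabcdcedaaceee'
  #5 SA[5]=25  'abcdcedaaceee'
  #6 SA[6]=33  'aceee'
  #7 SA[7]=16  'aecbebccaabcdcedaaceee'
  #8 SA[8]=2  'baabbbceeeedabaecbebccaabcdcedaaceee'
  #9 SA[9]=15  'baecbebccaabcdcedaaceee'
  #10 SA[10]=1  'bbaabbbceeeedabaecbebccaabcdcedaaceee'
  #11 SA[11]=5  'bbbceeeedabaecbebccaabcdcedaaceee'
  #12 SA[12]=6  'bbceeeedabaecbebccaabcdcedaaceee'
  #13 SA[13]=21  'bccaabcdcedaaceee'
  #14 SA[14]=26  'bcdcedaaceee'
  #15 SA[15]=7  'bceeeedabaecbebccaabcdcedaaceee'
  #16 SA[16]=19  'bebccaabcdcedaaceee'
  #17 SA[17]=23  'caabcdcedaaceee'
  #18 SA[18]=18  'cbebccaabcdcedaaceee'
  #19 SA[19]=22  'ccaabcdcedaaceee'
  #20 SA[20]=27  'cdcedaaceee'
  #21 SA[21]=29  'cedaaceee'
  #22 SA[22]=34  'ceee'
  #23 SA[23]=8  'ceeeedabaecbebccaabcdcedaaceee'
  #24 SA[24]=31  'daaceee'
  #25 SA[25]=13  'dabaecbebccaabcdcedaaceee'
  #26 SA[26]=0  'dbbaabbbceeeedabaecbebccaabcdcedaaceee'
  #27 SA[27]=28  'dcedaaceee'
  #28 SA[28]=37  'e'
  #29 SA[29]=20  'ebccaabcdcedaaceee'
  #30 SA[30]=17  'ecbebccaabcdcedaaceee'
  #31 SA[31]=30  'edaaceee'
  #32 SA[32]=12  'edabaecbebccaabcdcedaaceee'
  #33 SA[33]=36  'ee'
  #34 SA[34]=11  'eedabaecbebccaabcdcedaaceee'
  #35 SA[35]=35  'eee'
  #36 SA[36]=10  'eeedabaecbebccaabcdcedaaceee'
  #37 SA[37]=9  'eeeedabaecbebccaabcdcedaaceee'

[3, 24, 32, 14, 4, 25, 33, 16, 2, 15, 1, 5, 6, 21, 26, 7, 19, 23, 18, 22, 27, 29, 34, 8, 31, 13, 0, 28, 37, 20, 17, 30, 12, 36, 11, 35, 10, 9]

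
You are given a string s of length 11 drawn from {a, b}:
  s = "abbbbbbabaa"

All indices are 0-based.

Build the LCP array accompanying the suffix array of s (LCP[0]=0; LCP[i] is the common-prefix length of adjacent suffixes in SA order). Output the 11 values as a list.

rank | idx | suffix
   0 |  10 | a
   1 |   9 | aa
   2 |   7 | abaa
   3 |   0 | abbbbbbabaa
   4 |   8 | baa
   5 |   6 | babaa
   6 |   5 | bbabaa
   7 |   4 | bbbabaa
   8 |   3 | bbbbabaa
   9 |   2 | bbbbbabaa
  10 |   1 | bbbbbbabaa

SA = [10, 9, 7, 0, 8, 6, 5, 4, 3, 2, 1]
[i] adj suffixes → lcp
  [1] 10/9 → 1 ('a')
  [2] 9/7 → 1 ('a')
  [3] 7/0 → 2 ('ab')
  [4] 0/8 → 0 ('')
  [5] 8/6 → 2 ('ba')
  [6] 6/5 → 1 ('b')
  [7] 5/4 → 2 ('bb')
  [8] 4/3 → 3 ('bbb')
  [9] 3/2 → 4 ('bbbb')
  [10] 2/1 → 5 ('bbbbb')

[0, 1, 1, 2, 0, 2, 1, 2, 3, 4, 5]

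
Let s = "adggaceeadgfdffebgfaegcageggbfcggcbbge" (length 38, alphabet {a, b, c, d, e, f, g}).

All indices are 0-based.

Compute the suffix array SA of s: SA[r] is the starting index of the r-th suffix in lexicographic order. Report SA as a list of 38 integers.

rank→(start, suffix):
  0 → (4, 'aceeadgfdffebgfaegcageggbfcggcbbge')
  1 → (8, 'adgfdffebgfaegcageggbfcggcbbge')
  2 → (0, 'adggaceeadgfdffebgfaegcageggbfcggcbbge')
  3 → (19, 'aegcageggbfcggcbbge')
  4 → (23, 'ageggbfcggcbbge')
  5 → (34, 'bbge')
  6 → (28, 'bfcggcbbge')
  7 → (35, 'bge')
  8 → (16, 'bgfaegcageggbfcggcbbge')
  9 → (22, 'cageggbfcggcbbge')
  10 → (33, 'cbbge')
  11 → (5, 'ceeadgfdffebgfaegcageggbfcggcbbge')
  12 → (30, 'cggcbbge')
  13 → (12, 'dffebgfaegcageggbfcggcbbge')
  14 → (9, 'dgfdffebgfaegcageggbfcggcbbge')
  15 → (1, 'dggaceeadgfdffebgfaegcageggbfcggcbbge')
  16 → (37, 'e')
  17 → (7, 'eadgfdffebgfaegcageggbfcggcbbge')
  18 → (15, 'ebgfaegcageggbfcggcbbge')
  19 → (6, 'eeadgfdffebgfaegcageggbfcggcbbge')
  20 → (20, 'egcageggbfcggcbbge')
  21 → (25, 'eggbfcggcbbge')
  22 → (18, 'faegcageggbfcggcbbge')
  23 → (29, 'fcggcbbge')
  24 → (11, 'fdffebgfaegcageggbfcggcbbge')
  25 → (14, 'febgfaegcageggbfcggcbbge')
  26 → (13, 'ffebgfaegcageggbfcggcbbge')
  27 → (3, 'gaceeadgfdffebgfaegcageggbfcggcbbge')
  28 → (27, 'gbfcggcbbge')
  29 → (21, 'gcageggbfcggcbbge')
  30 → (32, 'gcbbge')
  31 → (36, 'ge')
  32 → (24, 'geggbfcggcbbge')
  33 → (17, 'gfaegcageggbfcggcbbge')
  34 → (10, 'gfdffebgfaegcageggbfcggcbbge')
  35 → (2, 'ggaceeadgfdffebgfaegcageggbfcggcbbge')
  36 → (26, 'ggbfcggcbbge')
  37 → (31, 'ggcbbge')

[4, 8, 0, 19, 23, 34, 28, 35, 16, 22, 33, 5, 30, 12, 9, 1, 37, 7, 15, 6, 20, 25, 18, 29, 11, 14, 13, 3, 27, 21, 32, 36, 24, 17, 10, 2, 26, 31]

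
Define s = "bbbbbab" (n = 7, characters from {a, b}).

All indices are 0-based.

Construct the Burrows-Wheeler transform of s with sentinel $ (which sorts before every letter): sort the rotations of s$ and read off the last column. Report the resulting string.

bbabbbb$

rank  rotation  last
    0  $bbbbbab  b
    1  ab$bbbbb  b
    2  b$bbbbba  a
    3  bab$bbbb  b
    4  bbab$bbb  b
    5  bbbab$bb  b
    6  bbbbab$b  b
    7  bbbbbab$  $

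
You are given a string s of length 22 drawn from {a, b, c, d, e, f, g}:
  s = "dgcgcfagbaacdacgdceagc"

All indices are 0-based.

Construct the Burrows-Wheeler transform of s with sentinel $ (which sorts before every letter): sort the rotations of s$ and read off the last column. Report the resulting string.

rank  rotation                 last
    0  $dgcgcfagbaacdacgdceagc  c
    1  aacdacgdceagc$dgcgcfagb  b
    2  acdacgdceagc$dgcgcfagba  a
    3  acgdceagc$dgcgcfagbaacd  d
    4  agbaacdacgdceagc$dgcgcf  f
    5  agc$dgcgcfagbaacdacgdce  e
    6  baacdacgdceagc$dgcgcfag  g
    7  c$dgcgcfagbaacdacgdceag  g
    8  cdacgdceagc$dgcgcfagbaa  a
    9  ceagc$dgcgcfagbaacdacgd  d
   10  cfagbaacdacgdceagc$dgcg  g
   11  cgcfagbaacdacgdceagc$dg  g
   12  cgdceagc$dgcgcfagbaacda  a
   13  dacgdceagc$dgcgcfagbaac  c
   14  dceagc$dgcgcfagbaacdacg  g
   15  dgcgcfagbaacdacgdceagc$  $
   16  eagc$dgcgcfagbaacdacgdc  c
   17  fagbaacdacgdceagc$dgcgc  c
   18  gbaacdacgdceagc$dgcgcfa  a
   19  gc$dgcgcfagbaacdacgdcea  a
   20  gcfagbaacdacgdceagc$dgc  c
   21  gcgcfagbaacdacgdceagc$d  d
   22  gdceagc$dgcgcfagbaacdac  c

cbadfeggadggacg$ccaacdc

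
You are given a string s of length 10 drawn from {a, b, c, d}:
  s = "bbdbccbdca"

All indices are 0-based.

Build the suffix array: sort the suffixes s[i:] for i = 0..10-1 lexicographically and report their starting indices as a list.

[9, 0, 3, 1, 6, 8, 5, 4, 2, 7]

rank | idx | suffix
   0 |   9 | a
   1 |   0 | bbdbccbdca
   2 |   3 | bccbdca
   3 |   1 | bdbccbdca
   4 |   6 | bdca
   5 |   8 | ca
   6 |   5 | cbdca
   7 |   4 | ccbdca
   8 |   2 | dbccbdca
   9 |   7 | dca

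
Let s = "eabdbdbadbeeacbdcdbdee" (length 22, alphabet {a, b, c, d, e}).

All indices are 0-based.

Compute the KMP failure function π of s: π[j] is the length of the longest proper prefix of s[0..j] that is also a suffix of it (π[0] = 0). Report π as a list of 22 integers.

[0, 0, 0, 0, 0, 0, 0, 0, 0, 0, 1, 1, 2, 0, 0, 0, 0, 0, 0, 0, 1, 1]

π[0] = 0
j=1 s[j]='a': π[1]=0 (border '')
j=2 s[j]='b': π[2]=0 (border '')
j=3 s[j]='d': π[3]=0 (border '')
j=4 s[j]='b': π[4]=0 (border '')
j=5 s[j]='d': π[5]=0 (border '')
j=6 s[j]='b': π[6]=0 (border '')
j=7 s[j]='a': π[7]=0 (border '')
j=8 s[j]='d': π[8]=0 (border '')
j=9 s[j]='b': π[9]=0 (border '')
j=10 s[j]='e': π[10]=1 (border 'e')
j=11 s[j]='e': k: 1→0; π[11]=1 (border 'e')
j=12 s[j]='a': π[12]=2 (border 'ea')
j=13 s[j]='c': k: 2→0; π[13]=0 (border '')
j=14 s[j]='b': π[14]=0 (border '')
j=15 s[j]='d': π[15]=0 (border '')
j=16 s[j]='c': π[16]=0 (border '')
j=17 s[j]='d': π[17]=0 (border '')
j=18 s[j]='b': π[18]=0 (border '')
j=19 s[j]='d': π[19]=0 (border '')
j=20 s[j]='e': π[20]=1 (border 'e')
j=21 s[j]='e': k: 1→0; π[21]=1 (border 'e')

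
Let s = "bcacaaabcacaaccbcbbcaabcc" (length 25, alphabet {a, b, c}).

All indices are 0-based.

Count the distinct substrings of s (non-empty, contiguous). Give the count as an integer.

sorted suffixes:
  #0 SA[0]=4  'aaabcacaaccbcbbcaabcc'
  #1 SA[1]=5  'aabcacaaccbcbbcaabcc'
  #2 SA[2]=20  'aabcc'
  #3 SA[3]=11  'aaccbcbbcaabcc'
  #4 SA[4]=6  'abcacaaccbcbbcaabcc'
  #5 SA[5]=21  'abcc'
  #6 SA[6]=2  'acaaabcacaaccbcbbcaabcc'
  #7 SA[7]=9  'acaaccbcbbcaabcc'
  #8 SA[8]=12  'accbcbbcaabcc'
  #9 SA[9]=17  'bbcaabcc'
  #10 SA[10]=18  'bcaabcc'
  #11 SA[11]=0  'bcacaaabcacaaccbcbbcaabcc'
  #12 SA[12]=7  'bcacaaccbcbbcaabcc'
  #13 SA[13]=15  'bcbbcaabcc'
  #14 SA[14]=22  'bcc'
  #15 SA[15]=24  'c'
  #16 SA[16]=3  'caaabcacaaccbcbbcaabcc'
  #17 SA[17]=19  'caabcc'
  #18 SA[18]=10  'caaccbcbbcaabcc'
  #19 SA[19]=1  'cacaaabcacaaccbcbbcaabcc'
  #20 SA[20]=8  'cacaaccbcbbcaabcc'
  #21 SA[21]=16  'cbbcaabcc'
  #22 SA[22]=14  'cbcbbcaabcc'
  #23 SA[23]=23  'cc'
  #24 SA[24]=13  'ccbcbbcaabcc'

SA = [4, 5, 20, 11, 6, 21, 2, 9, 12, 17, 18, 0, 7, 15, 22, 24, 3, 19, 10, 1, 8, 16, 14, 23, 13]
rank  pair      lcp
   1  s[4:],s[5:]  2  'aa'
   2  s[5:],s[20:]  4  'aabc'
   3  s[20:],s[11:]  2  'aa'
   4  s[11:],s[6:]  1  'a'
   5  s[6:],s[21:]  3  'abc'
   6  s[21:],s[2:]  1  'a'
   7  s[2:],s[9:]  4  'acaa'
   8  s[9:],s[12:]  2  'ac'
   9  s[12:],s[17:]  0  ''
  10  s[17:],s[18:]  1  'b'
  11  s[18:],s[0:]  3  'bca'
  12  s[0:],s[7:]  6  'bcacaa'
  13  s[7:],s[15:]  2  'bc'
  14  s[15:],s[22:]  2  'bc'
  15  s[22:],s[24:]  0  ''
  16  s[24:],s[3:]  1  'c'
  17  s[3:],s[19:]  3  'caa'
  18  s[19:],s[10:]  3  'caa'
  19  s[10:],s[1:]  2  'ca'
  20  s[1:],s[8:]  5  'cacaa'
  21  s[8:],s[16:]  1  'c'
  22  s[16:],s[14:]  2  'cb'
  23  s[14:],s[23:]  1  'c'
  24  s[23:],s[13:]  2  'cc'

n(n+1)/2 = 25·26/2 = 325
Σ LCP = 0 + 2 + 4 + 2 + 1 + 3 + 1 + 4 + 2 + 0 + 1 + 3 + 6 + 2 + 2 + 0 + 1 + 3 + 3 + 2 + 5 + 1 + 2 + 1 + 2 = 53
distinct = 325 − 53 = 272

272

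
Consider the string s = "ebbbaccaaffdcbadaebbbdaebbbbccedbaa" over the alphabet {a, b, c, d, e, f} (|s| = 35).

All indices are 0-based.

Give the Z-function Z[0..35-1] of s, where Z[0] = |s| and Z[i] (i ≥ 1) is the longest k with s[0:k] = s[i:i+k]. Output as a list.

[35, 0, 0, 0, 0, 0, 0, 0, 0, 0, 0, 0, 0, 0, 0, 0, 0, 4, 0, 0, 0, 0, 0, 4, 0, 0, 0, 0, 0, 0, 1, 0, 0, 0, 0]

Z[0]=35
i=1: outside box; Z[1]=0
i=2: outside box; Z[2]=0
i=3: outside box; Z[3]=0
i=4: outside box; Z[4]=0
i=5: outside box; Z[5]=0
i=6: outside box; Z[6]=0
i=7: outside box; Z[7]=0
i=8: outside box; Z[8]=0
i=9: outside box; Z[9]=0
i=10: outside box; Z[10]=0
i=11: outside box; Z[11]=0
i=12: outside box; Z[12]=0
i=13: outside box; Z[13]=0
i=14: outside box; Z[14]=0
i=15: outside box; Z[15]=0
i=16: outside box; Z[16]=0
i=17: outside box; Z[17]=4 grow→box=[17,21)
i=18: min(r-i=3, Z[1]=0)=0; Z[18]=0
i=19: min(r-i=2, Z[2]=0)=0; Z[19]=0
i=20: min(r-i=1, Z[3]=0)=0; Z[20]=0
i=21: outside box; Z[21]=0
i=22: outside box; Z[22]=0
i=23: outside box; Z[23]=4 grow→box=[23,27)
i=24: min(r-i=3, Z[1]=0)=0; Z[24]=0
i=25: min(r-i=2, Z[2]=0)=0; Z[25]=0
i=26: min(r-i=1, Z[3]=0)=0; Z[26]=0
i=27: outside box; Z[27]=0
i=28: outside box; Z[28]=0
i=29: outside box; Z[29]=0
i=30: outside box; Z[30]=1 grow→box=[30,31)
i=31: outside box; Z[31]=0
i=32: outside box; Z[32]=0
i=33: outside box; Z[33]=0
i=34: outside box; Z[34]=0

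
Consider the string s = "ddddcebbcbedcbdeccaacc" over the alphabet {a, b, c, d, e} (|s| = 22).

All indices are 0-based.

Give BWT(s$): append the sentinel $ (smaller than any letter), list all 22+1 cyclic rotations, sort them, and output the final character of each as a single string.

ccaebccccdbaededdd$bcdb

rank  rotation                 last
    0  $ddddcebbcbedcbdeccaacc  c
    1  aacc$ddddcebbcbedcbdecc  c
    2  acc$ddddcebbcbedcbdecca  a
    3  bbcbedcbdeccaacc$ddddce  e
    4  bcbedcbdeccaacc$ddddceb  b
    5  bdeccaacc$ddddcebbcbedc  c
    6  bedcbdeccaacc$ddddcebbc  c
    7  c$ddddcebbcbedcbdeccaac  c
    8  caacc$ddddcebbcbedcbdec  c
    9  cbdeccaacc$ddddcebbcbed  d
   10  cbedcbdeccaacc$ddddcebb  b
   11  cc$ddddcebbcbedcbdeccaa  a
   12  ccaacc$ddddcebbcbedcbde  e
   13  cebbcbedcbdeccaacc$dddd  d
   14  dcbdeccaacc$ddddcebbcbe  e
   15  dcebbcbedcbdeccaacc$ddd  d
   16  ddcebbcbedcbdeccaacc$dd  d
   17  dddcebbcbedcbdeccaacc$d  d
   18  ddddcebbcbedcbdeccaacc$  $
   19  deccaacc$ddddcebbcbedcb  b
   20  ebbcbedcbdeccaacc$ddddc  c
   21  eccaacc$ddddcebbcbedcbd  d
   22  edcbdeccaacc$ddddcebbcb  b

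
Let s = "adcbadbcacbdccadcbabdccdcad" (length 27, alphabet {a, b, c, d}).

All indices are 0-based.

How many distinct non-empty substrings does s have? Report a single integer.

rank | idx | suffix
   0 |  18 | abdccdcad
   1 |   8 | acbdccadcbabdccdcad
   2 |  25 | ad
   3 |   4 | adbcacbdccadcbabdccdcad
   4 |  14 | adcbabdccdcad
   5 |   0 | adcbadbcacbdccadcbabdccdcad
   6 |  17 | babdccdcad
   7 |   3 | badbcacbdccadcbabdccdcad
   8 |   6 | bcacbdccadcbabdccdcad
   9 |  10 | bdccadcbabdccdcad
  10 |  19 | bdccdcad
  11 |   7 | cacbdccadcbabdccdcad
  12 |  24 | cad
  13 |  13 | cadcbabdccdcad
  14 |  16 | cbabdccdcad
  15 |   2 | cbadbcacbdccadcbabdccdcad
  16 |   9 | cbdccadcbabdccdcad
  17 |  12 | ccadcbabdccdcad
  18 |  21 | ccdcad
  19 |  22 | cdcad
  20 |  26 | d
  21 |   5 | dbcacbdccadcbabdccdcad
  22 |  23 | dcad
  23 |  15 | dcbabdccdcad
  24 |   1 | dcbadbcacbdccadcbabdccdcad
  25 |  11 | dccadcbabdccdcad
  26 |  20 | dccdcad

SA = [18, 8, 25, 4, 14, 0, 17, 3, 6, 10, 19, 7, 24, 13, 16, 2, 9, 12, 21, 22, 26, 5, 23, 15, 1, 11, 20]
rank  pair      lcp
   1  s[18:],s[8:]  1  'a'
   2  s[8:],s[25:]  1  'a'
   3  s[25:],s[4:]  2  'ad'
   4  s[4:],s[14:]  2  'ad'
   5  s[14:],s[0:]  5  'adcba'
   6  s[0:],s[17:]  0  ''
   7  s[17:],s[3:]  2  'ba'
   8  s[3:],s[6:]  1  'b'
   9  s[6:],s[10:]  1  'b'
  10  s[10:],s[19:]  4  'bdcc'
  11  s[19:],s[7:]  0  ''
  12  s[7:],s[24:]  2  'ca'
  13  s[24:],s[13:]  3  'cad'
  14  s[13:],s[16:]  1  'c'
  15  s[16:],s[2:]  3  'cba'
  16  s[2:],s[9:]  2  'cb'
  17  s[9:],s[12:]  1  'c'
  18  s[12:],s[21:]  2  'cc'
  19  s[21:],s[22:]  1  'c'
  20  s[22:],s[26:]  0  ''
  21  s[26:],s[5:]  1  'd'
  22  s[5:],s[23:]  1  'd'
  23  s[23:],s[15:]  2  'dc'
  24  s[15:],s[1:]  4  'dcba'
  25  s[1:],s[11:]  2  'dc'
  26  s[11:],s[20:]  3  'dcc'

n(n+1)/2 = 27·28/2 = 378
Σ LCP = 0 + 1 + 1 + 2 + 2 + 5 + 0 + 2 + 1 + 1 + 4 + 0 + 2 + 3 + 1 + 3 + 2 + 1 + 2 + 1 + 0 + 1 + 1 + 2 + 4 + 2 + 3 = 47
distinct = 378 − 47 = 331

331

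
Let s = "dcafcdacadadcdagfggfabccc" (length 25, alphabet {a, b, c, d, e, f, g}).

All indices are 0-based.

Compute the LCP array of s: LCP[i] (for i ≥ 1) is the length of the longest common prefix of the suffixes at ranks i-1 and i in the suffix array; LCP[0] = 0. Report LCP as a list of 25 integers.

rank | idx | suffix
   0 |  20 | abccc
   1 |   6 | acadadcdagfggfabccc
   2 |   8 | adadcdagfggfabccc
   3 |  10 | adcdagfggfabccc
   4 |   2 | afcdacadadcdagfggfabccc
   5 |  14 | agfggfabccc
   6 |  21 | bccc
   7 |  24 | c
   8 |   7 | cadadcdagfggfabccc
   9 |   1 | cafcdacadadcdagfggfabccc
  10 |  23 | cc
  11 |  22 | ccc
  12 |   4 | cdacadadcdagfggfabccc
  13 |  12 | cdagfggfabccc
  14 |   5 | dacadadcdagfggfabccc
  15 |   9 | dadcdagfggfabccc
  16 |  13 | dagfggfabccc
  17 |   0 | dcafcdacadadcdagfggfabccc
  18 |  11 | dcdagfggfabccc
  19 |  19 | fabccc
  20 |   3 | fcdacadadcdagfggfabccc
  21 |  16 | fggfabccc
  22 |  18 | gfabccc
  23 |  15 | gfggfabccc
  24 |  17 | ggfabccc

SA = [20, 6, 8, 10, 2, 14, 21, 24, 7, 1, 23, 22, 4, 12, 5, 9, 13, 0, 11, 19, 3, 16, 18, 15, 17]
rank  pair      lcp
   1  s[20:],s[6:]  1  'a'
   2  s[6:],s[8:]  1  'a'
   3  s[8:],s[10:]  2  'ad'
   4  s[10:],s[2:]  1  'a'
   5  s[2:],s[14:]  1  'a'
   6  s[14:],s[21:]  0  ''
   7  s[21:],s[24:]  0  ''
   8  s[24:],s[7:]  1  'c'
   9  s[7:],s[1:]  2  'ca'
  10  s[1:],s[23:]  1  'c'
  11  s[23:],s[22:]  2  'cc'
  12  s[22:],s[4:]  1  'c'
  13  s[4:],s[12:]  3  'cda'
  14  s[12:],s[5:]  0  ''
  15  s[5:],s[9:]  2  'da'
  16  s[9:],s[13:]  2  'da'
  17  s[13:],s[0:]  1  'd'
  18  s[0:],s[11:]  2  'dc'
  19  s[11:],s[19:]  0  ''
  20  s[19:],s[3:]  1  'f'
  21  s[3:],s[16:]  1  'f'
  22  s[16:],s[18:]  0  ''
  23  s[18:],s[15:]  2  'gf'
  24  s[15:],s[17:]  1  'g'

[0, 1, 1, 2, 1, 1, 0, 0, 1, 2, 1, 2, 1, 3, 0, 2, 2, 1, 2, 0, 1, 1, 0, 2, 1]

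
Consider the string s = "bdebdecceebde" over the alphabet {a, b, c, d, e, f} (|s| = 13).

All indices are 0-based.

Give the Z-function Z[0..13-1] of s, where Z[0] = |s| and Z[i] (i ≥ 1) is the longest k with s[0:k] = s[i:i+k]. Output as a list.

Z[0]=13
i=1: outside box; Z[1]=0
i=2: outside box; Z[2]=0
i=3: outside box; Z[3]=3 extend→box=[3,6)
i=4: min(r-i=2, Z[1]=0)=0; Z[4]=0
i=5: min(r-i=1, Z[2]=0)=0; Z[5]=0
i=6: outside box; Z[6]=0
i=7: outside box; Z[7]=0
i=8: outside box; Z[8]=0
i=9: outside box; Z[9]=0
i=10: outside box; Z[10]=3 extend→box=[10,13)
i=11: min(r-i=2, Z[1]=0)=0; Z[11]=0
i=12: min(r-i=1, Z[2]=0)=0; Z[12]=0

[13, 0, 0, 3, 0, 0, 0, 0, 0, 0, 3, 0, 0]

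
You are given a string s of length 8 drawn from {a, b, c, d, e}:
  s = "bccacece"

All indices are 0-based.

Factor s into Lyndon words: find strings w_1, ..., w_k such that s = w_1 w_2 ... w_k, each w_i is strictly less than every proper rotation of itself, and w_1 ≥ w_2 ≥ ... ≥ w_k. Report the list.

emit factor 1: 'bcc' (i=0, period=3)
emit factor 2: 'acece' (i=3, period=5)

["bcc", "acece"]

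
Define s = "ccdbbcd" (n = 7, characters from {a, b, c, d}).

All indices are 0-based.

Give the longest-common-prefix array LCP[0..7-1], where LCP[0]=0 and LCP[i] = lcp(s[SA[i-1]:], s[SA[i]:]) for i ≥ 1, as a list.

rank | idx | suffix
   0 |   3 | bbcd
   1 |   4 | bcd
   2 |   0 | ccdbbcd
   3 |   5 | cd
   4 |   1 | cdbbcd
   5 |   6 | d
   6 |   2 | dbbcd

SA = [3, 4, 0, 5, 1, 6, 2]
i: (SA[i-1],SA[i]) lcp shared
  1: (3,4) 1 'b'
  2: (4,0) 0 ''
  3: (0,5) 1 'c'
  4: (5,1) 2 'cd'
  5: (1,6) 0 ''
  6: (6,2) 1 'd'

[0, 1, 0, 1, 2, 0, 1]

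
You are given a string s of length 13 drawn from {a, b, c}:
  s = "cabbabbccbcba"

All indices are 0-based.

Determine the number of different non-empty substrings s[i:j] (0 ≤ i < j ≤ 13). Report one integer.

75

rank | idx | suffix
   0 |  12 | a
   1 |   1 | abbabbccbcba
   2 |   4 | abbccbcba
   3 |  11 | ba
   4 |   3 | babbccbcba
   5 |   2 | bbabbccbcba
   6 |   5 | bbccbcba
   7 |   9 | bcba
   8 |   6 | bccbcba
   9 |   0 | cabbabbccbcba
  10 |  10 | cba
  11 |   8 | cbcba
  12 |   7 | ccbcba

SA = [12, 1, 4, 11, 3, 2, 5, 9, 6, 0, 10, 8, 7]
[i] adj suffixes → lcp
  [1] 12/1 → 1 ('a')
  [2] 1/4 → 3 ('abb')
  [3] 4/11 → 0 ('')
  [4] 11/3 → 2 ('ba')
  [5] 3/2 → 1 ('b')
  [6] 2/5 → 2 ('bb')
  [7] 5/9 → 1 ('b')
  [8] 9/6 → 2 ('bc')
  [9] 6/0 → 0 ('')
  [10] 0/10 → 1 ('c')
  [11] 10/8 → 2 ('cb')
  [12] 8/7 → 1 ('c')

n(n+1)/2 = 13·14/2 = 91
Σ LCP = 0 + 1 + 3 + 0 + 2 + 1 + 2 + 1 + 2 + 0 + 1 + 2 + 1 = 16
distinct = 91 − 16 = 75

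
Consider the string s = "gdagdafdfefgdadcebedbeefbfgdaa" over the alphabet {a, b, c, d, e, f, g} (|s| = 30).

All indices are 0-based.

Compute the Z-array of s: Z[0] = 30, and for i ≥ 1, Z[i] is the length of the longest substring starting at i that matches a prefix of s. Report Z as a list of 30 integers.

Z[0]=30
i=1: outside box; Z[1]=0
i=2: outside box; Z[2]=0
i=3: outside box; Z[3]=3 scan→box=[3,6)
i=4: min(r-i=2, Z[1]=0)=0; Z[4]=0
i=5: min(r-i=1, Z[2]=0)=0; Z[5]=0
i=6: outside box; Z[6]=0
i=7: outside box; Z[7]=0
i=8: outside box; Z[8]=0
i=9: outside box; Z[9]=0
i=10: outside box; Z[10]=0
i=11: outside box; Z[11]=3 scan→box=[11,14)
i=12: min(r-i=2, Z[1]=0)=0; Z[12]=0
i=13: min(r-i=1, Z[2]=0)=0; Z[13]=0
i=14: outside box; Z[14]=0
i=15: outside box; Z[15]=0
i=16: outside box; Z[16]=0
i=17: outside box; Z[17]=0
i=18: outside box; Z[18]=0
i=19: outside box; Z[19]=0
i=20: outside box; Z[20]=0
i=21: outside box; Z[21]=0
i=22: outside box; Z[22]=0
i=23: outside box; Z[23]=0
i=24: outside box; Z[24]=0
i=25: outside box; Z[25]=0
i=26: outside box; Z[26]=3 scan→box=[26,29)
i=27: min(r-i=2, Z[1]=0)=0; Z[27]=0
i=28: min(r-i=1, Z[2]=0)=0; Z[28]=0
i=29: outside box; Z[29]=0

[30, 0, 0, 3, 0, 0, 0, 0, 0, 0, 0, 3, 0, 0, 0, 0, 0, 0, 0, 0, 0, 0, 0, 0, 0, 0, 3, 0, 0, 0]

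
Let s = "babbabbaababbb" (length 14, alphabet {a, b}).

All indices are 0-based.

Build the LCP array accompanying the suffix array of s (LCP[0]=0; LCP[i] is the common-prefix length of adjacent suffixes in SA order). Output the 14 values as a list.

[0, 1, 2, 4, 3, 0, 1, 2, 5, 4, 1, 2, 3, 2]

rank→(start, suffix):
  0 → (7, 'aababbb')
  1 → (8, 'ababbb')
  2 → (4, 'abbaababbb')
  3 → (1, 'abbabbaababbb')
  4 → (10, 'abbb')
  5 → (13, 'b')
  6 → (6, 'baababbb')
  7 → (3, 'babbaababbb')
  8 → (0, 'babbabbaababbb')
  9 → (9, 'babbb')
  10 → (12, 'bb')
  11 → (5, 'bbaababbb')
  12 → (2, 'bbabbaababbb')
  13 → (11, 'bbb')

SA = [7, 8, 4, 1, 10, 13, 6, 3, 0, 9, 12, 5, 2, 11]
i: (SA[i-1],SA[i]) lcp shared
  1: (7,8) 1 'a'
  2: (8,4) 2 'ab'
  3: (4,1) 4 'abba'
  4: (1,10) 3 'abb'
  5: (10,13) 0 ''
  6: (13,6) 1 'b'
  7: (6,3) 2 'ba'
  8: (3,0) 5 'babba'
  9: (0,9) 4 'babb'
  10: (9,12) 1 'b'
  11: (12,5) 2 'bb'
  12: (5,2) 3 'bba'
  13: (2,11) 2 'bb'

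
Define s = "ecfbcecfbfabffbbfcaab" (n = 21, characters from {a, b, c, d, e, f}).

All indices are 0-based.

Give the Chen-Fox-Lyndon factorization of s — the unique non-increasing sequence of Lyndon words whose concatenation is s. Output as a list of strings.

emit factor 1: 'e' (i=0, period=1)
emit factor 2: 'cf' (i=1, period=2)
emit factor 3: 'bcecfbf' (i=3, period=7)
emit factor 4: 'abffbbfc' (i=10, period=8)
emit factor 5: 'aab' (i=18, period=3)

["e", "cf", "bcecfbf", "abffbbfc", "aab"]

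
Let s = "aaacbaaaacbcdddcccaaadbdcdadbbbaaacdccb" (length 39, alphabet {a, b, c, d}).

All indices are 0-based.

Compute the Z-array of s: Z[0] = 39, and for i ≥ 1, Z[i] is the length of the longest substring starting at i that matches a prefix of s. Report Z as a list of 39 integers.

[39, 2, 1, 0, 0, 3, 5, 2, 1, 0, 0, 0, 0, 0, 0, 0, 0, 0, 3, 2, 1, 0, 0, 0, 0, 0, 1, 0, 0, 0, 0, 4, 2, 1, 0, 0, 0, 0, 0]

Z[0]=39
i=1: outside box; Z[1]=2 scan→box=[1,3)
i=2: min(r-i=1, Z[1]=2)=1; Z[2]=1
i=3: outside box; Z[3]=0
i=4: outside box; Z[4]=0
i=5: outside box; Z[5]=3 scan→box=[5,8)
i=6: min(r-i=2, Z[1]=2)=2; Z[6]=5 scan→box=[6,11)
i=7: min(r-i=4, Z[1]=2)=2; Z[7]=2
i=8: min(r-i=3, Z[2]=1)=1; Z[8]=1
i=9: min(r-i=2, Z[3]=0)=0; Z[9]=0
i=10: min(r-i=1, Z[4]=0)=0; Z[10]=0
i=11: outside box; Z[11]=0
i=12: outside box; Z[12]=0
i=13: outside box; Z[13]=0
i=14: outside box; Z[14]=0
i=15: outside box; Z[15]=0
i=16: outside box; Z[16]=0
i=17: outside box; Z[17]=0
i=18: outside box; Z[18]=3 scan→box=[18,21)
i=19: min(r-i=2, Z[1]=2)=2; Z[19]=2
i=20: min(r-i=1, Z[2]=1)=1; Z[20]=1
i=21: outside box; Z[21]=0
i=22: outside box; Z[22]=0
i=23: outside box; Z[23]=0
i=24: outside box; Z[24]=0
i=25: outside box; Z[25]=0
i=26: outside box; Z[26]=1 scan→box=[26,27)
i=27: outside box; Z[27]=0
i=28: outside box; Z[28]=0
i=29: outside box; Z[29]=0
i=30: outside box; Z[30]=0
i=31: outside box; Z[31]=4 scan→box=[31,35)
i=32: min(r-i=3, Z[1]=2)=2; Z[32]=2
i=33: min(r-i=2, Z[2]=1)=1; Z[33]=1
i=34: min(r-i=1, Z[3]=0)=0; Z[34]=0
i=35: outside box; Z[35]=0
i=36: outside box; Z[36]=0
i=37: outside box; Z[37]=0
i=38: outside box; Z[38]=0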